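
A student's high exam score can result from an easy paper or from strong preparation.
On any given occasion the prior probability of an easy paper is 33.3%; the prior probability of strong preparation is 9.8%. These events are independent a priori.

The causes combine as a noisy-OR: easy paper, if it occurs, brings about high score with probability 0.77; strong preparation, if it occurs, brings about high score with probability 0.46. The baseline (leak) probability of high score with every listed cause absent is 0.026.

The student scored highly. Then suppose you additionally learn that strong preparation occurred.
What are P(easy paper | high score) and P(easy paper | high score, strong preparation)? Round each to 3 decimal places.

P(easy paper | high score) ≈ 0.849; P(easy paper | high score, strong preparation) ≈ 0.481

Under noisy-OR, P(high score | causes) = 1 − (1−0.026)·∏(1−qᵢ) over the active causes.
P(high score) = 0.026*0.667*0.902 + 0.47404*0.667*0.098 + 0.77598*0.333*0.902 + 0.879029*0.333*0.098 = 0.015642 + 0.030986 + 0.233078 + 0.028686 = 0.308392
The easy paper-present share is 0.233078 + 0.028686 = 0.261764.
So P(easy paper | high score) = 0.261764/0.308392 ≈ 0.849.

Now also conditioning on strong preparation=true:
Weight on easy paper=true, given the evidence: 0.879029·0.333 = 0.292717
Denominator P(high score | strong preparation): 0.47404·0.667 + 0.879029·0.333 = 0.608902
Posterior = 0.292717 / 0.608902 ≈ 0.481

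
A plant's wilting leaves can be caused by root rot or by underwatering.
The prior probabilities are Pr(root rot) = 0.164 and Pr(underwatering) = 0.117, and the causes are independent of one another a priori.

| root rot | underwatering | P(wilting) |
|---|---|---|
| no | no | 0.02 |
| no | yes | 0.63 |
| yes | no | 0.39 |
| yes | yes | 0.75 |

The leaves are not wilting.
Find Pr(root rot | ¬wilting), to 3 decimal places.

Pr(root rot | ¬wilting) ≈ 0.109

For the numerator, keep only root rot=true terms: 0.088335 + 0.004797 = 0.093132
Denominator P(¬wilting): 0.98*0.836*0.883 + 0.37*0.836*0.117 + 0.61*0.164*0.883 + 0.25*0.164*0.117 = 0.852746
P(root rot | ¬wilting) = 0.093132/0.852746 ≈ 0.109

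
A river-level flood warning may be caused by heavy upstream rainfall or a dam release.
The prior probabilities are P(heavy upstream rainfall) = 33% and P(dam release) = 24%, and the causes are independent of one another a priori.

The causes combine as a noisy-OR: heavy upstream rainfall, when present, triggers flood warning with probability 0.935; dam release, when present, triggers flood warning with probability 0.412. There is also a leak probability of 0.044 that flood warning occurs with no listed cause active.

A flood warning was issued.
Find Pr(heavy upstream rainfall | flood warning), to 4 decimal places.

Under noisy-OR, P(flood warning | causes) = 1 − (1−0.044)·∏(1−qᵢ) over the active causes.
P(flood warning) = 0.044×0.67×0.76 + 0.437872×0.67×0.24 + 0.93786×0.33×0.76 + 0.963462×0.33×0.24 = 0.022405 + 0.070410 + 0.235215 + 0.076306 = 0.404336
The heavy upstream rainfall-present share is 0.235215 + 0.076306 = 0.311521.
P(heavy upstream rainfall | flood warning) = 0.311521 / 0.404336 ≈ 0.7705

Pr(heavy upstream rainfall | flood warning) ≈ 0.7705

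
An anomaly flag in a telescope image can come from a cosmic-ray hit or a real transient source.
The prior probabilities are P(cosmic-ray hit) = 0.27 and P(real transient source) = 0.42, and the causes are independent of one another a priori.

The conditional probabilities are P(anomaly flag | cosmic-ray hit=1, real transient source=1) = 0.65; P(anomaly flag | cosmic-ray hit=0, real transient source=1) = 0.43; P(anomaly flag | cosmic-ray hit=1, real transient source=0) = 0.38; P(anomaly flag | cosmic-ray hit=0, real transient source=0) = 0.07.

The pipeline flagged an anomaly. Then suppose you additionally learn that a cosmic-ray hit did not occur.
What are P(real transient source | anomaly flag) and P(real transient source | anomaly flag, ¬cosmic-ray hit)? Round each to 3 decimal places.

P(real transient source | anomaly flag) ≈ 0.697; P(real transient source | anomaly flag, ¬cosmic-ray hit) ≈ 0.816

By total probability over the 4 (cosmic-ray hit, real transient source) configurations:
  P(anomaly flag) = 0.07*0.73*0.58 + 0.43*0.73*0.42 + 0.38*0.27*0.58 + 0.65*0.27*0.42
        = 0.029638 + 0.131838 + 0.059508 + 0.073710 = 0.294694
The terms with real transient source present sum to 0.205548, so
  P(real transient source | anomaly flag) = 0.205548 / 0.294694 ≈ 0.697

Now condition on the additional information:
P(anomaly flag | ¬cosmic-ray hit) = 0.07·0.58 + 0.43·0.42 = 0.040600 + 0.180600 = 0.221200
Of this, 0.180600 comes from 0.43·0.42 (the real transient source=true cases).
P(real transient source | anomaly flag, ¬cosmic-ray hit) = 0.180600 / 0.221200 ≈ 0.816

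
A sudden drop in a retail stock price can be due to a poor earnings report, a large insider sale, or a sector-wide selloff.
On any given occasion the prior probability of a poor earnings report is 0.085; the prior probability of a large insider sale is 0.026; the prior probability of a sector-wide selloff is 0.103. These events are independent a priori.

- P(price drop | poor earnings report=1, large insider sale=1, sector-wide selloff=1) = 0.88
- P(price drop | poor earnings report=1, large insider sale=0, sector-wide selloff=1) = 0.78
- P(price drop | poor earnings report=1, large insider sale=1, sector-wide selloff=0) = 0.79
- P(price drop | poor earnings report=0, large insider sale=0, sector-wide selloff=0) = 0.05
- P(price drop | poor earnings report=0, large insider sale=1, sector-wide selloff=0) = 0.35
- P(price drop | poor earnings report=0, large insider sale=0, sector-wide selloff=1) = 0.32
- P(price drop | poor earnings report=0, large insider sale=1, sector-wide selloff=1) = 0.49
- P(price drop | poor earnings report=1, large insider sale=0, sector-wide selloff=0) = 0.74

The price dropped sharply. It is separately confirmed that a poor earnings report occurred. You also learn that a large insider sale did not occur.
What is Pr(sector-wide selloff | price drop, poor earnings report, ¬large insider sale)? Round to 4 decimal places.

Sum P(price drop|·) weighted by the priors over both values of sector-wide selloff:
  P(price drop | poor earnings report, ¬large insider sale) = 0.74·0.897 + 0.78·0.103
        = 0.663780 + 0.080340 = 0.744120
The terms with sector-wide selloff present sum to 0.080340, so
  P(sector-wide selloff | price drop, poor earnings report, ¬large insider sale) = 0.080340 / 0.744120 ≈ 0.1080

Pr(sector-wide selloff | price drop, poor earnings report, ¬large insider sale) ≈ 0.1080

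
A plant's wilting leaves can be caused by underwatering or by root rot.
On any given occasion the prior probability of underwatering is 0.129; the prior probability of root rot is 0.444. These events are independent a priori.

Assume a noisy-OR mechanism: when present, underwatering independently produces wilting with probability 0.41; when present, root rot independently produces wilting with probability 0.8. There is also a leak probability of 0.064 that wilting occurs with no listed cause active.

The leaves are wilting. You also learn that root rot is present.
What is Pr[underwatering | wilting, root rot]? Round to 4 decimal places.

Under noisy-OR, P(wilting | causes) = 1 − (1−0.064)·∏(1−qᵢ) over the active causes.
Enumerate both values of underwatering and weight by the priors:
  P(wilting | root rot) = 0.8128×0.871 + 0.889552×0.129
        = 0.707949 + 0.114752 = 0.822701
The terms with underwatering present sum to 0.114752, so
  P(underwatering | wilting, root rot) = 0.114752 / 0.822701 ≈ 0.1395

Pr[underwatering | wilting, root rot] ≈ 0.1395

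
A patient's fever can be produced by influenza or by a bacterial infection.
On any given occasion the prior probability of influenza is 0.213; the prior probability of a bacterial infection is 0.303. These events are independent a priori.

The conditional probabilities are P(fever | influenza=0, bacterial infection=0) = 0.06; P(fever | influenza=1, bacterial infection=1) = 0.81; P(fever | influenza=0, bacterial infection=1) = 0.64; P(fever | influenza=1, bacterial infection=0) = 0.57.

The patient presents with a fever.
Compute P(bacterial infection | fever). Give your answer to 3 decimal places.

P(bacterial infection | fever) ≈ 0.635

Enumerate the 4 (influenza, bacterial infection) configurations and weight by the priors:
  P(fever) = 0.06·0.787·0.697 + 0.64·0.787·0.303 + 0.57·0.213·0.697 + 0.81·0.213·0.303
        = 0.032912 + 0.152615 + 0.084623 + 0.052277 = 0.322427
Keeping only the bacterial infection-present terms gives 0.204892, so
  P(bacterial infection | fever) = 0.204892 / 0.322427 ≈ 0.635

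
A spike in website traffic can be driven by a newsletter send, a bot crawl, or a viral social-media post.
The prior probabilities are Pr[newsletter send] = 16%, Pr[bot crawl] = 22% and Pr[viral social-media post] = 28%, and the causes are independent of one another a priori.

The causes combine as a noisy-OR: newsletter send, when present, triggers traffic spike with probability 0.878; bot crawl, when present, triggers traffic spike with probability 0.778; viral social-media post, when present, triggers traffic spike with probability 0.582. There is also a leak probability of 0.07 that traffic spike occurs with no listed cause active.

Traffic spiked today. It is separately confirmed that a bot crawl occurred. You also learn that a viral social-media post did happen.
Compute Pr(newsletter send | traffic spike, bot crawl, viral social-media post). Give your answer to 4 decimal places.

Under noisy-OR, P(traffic spike | causes) = 1 − (1−0.07)·∏(1−qᵢ) over the active causes.
Numerator (weight on configurations with newsletter send): 0.989471×0.16 = 0.158315
Normalizer over all consistent configurations: 0.9137×0.84 + 0.989471×0.16 = 0.925823
P(newsletter send | traffic spike, bot crawl, viral social-media post) = 0.158315/0.925823 ≈ 0.1710

Pr(newsletter send | traffic spike, bot crawl, viral social-media post) ≈ 0.1710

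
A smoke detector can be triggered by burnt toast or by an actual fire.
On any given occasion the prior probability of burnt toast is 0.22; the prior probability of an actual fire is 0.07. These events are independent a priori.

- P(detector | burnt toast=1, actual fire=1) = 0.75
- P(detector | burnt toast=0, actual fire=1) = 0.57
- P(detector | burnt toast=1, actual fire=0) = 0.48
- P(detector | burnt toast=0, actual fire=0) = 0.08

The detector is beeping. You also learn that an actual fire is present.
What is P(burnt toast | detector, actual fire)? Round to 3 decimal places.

Weight on burnt toast=true, given the evidence: 0.75×0.22 = 0.165000
Denominator P(detector | actual fire): 0.57×0.78 + 0.75×0.22 = 0.609600
Posterior = 0.165000 / 0.609600 ≈ 0.271

P(burnt toast | detector, actual fire) ≈ 0.271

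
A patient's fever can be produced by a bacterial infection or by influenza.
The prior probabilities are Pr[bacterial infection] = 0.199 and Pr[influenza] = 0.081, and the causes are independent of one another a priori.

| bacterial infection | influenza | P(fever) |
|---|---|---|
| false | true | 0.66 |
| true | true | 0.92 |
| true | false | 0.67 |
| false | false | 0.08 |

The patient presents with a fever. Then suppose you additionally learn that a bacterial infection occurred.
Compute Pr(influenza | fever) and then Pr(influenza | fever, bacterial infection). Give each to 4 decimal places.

Sum P(fever|·) weighted by the priors over the 4 (bacterial infection, influenza) configurations:
  P(fever) = 0.08*0.801*0.919 + 0.66*0.801*0.081 + 0.67*0.199*0.919 + 0.92*0.199*0.081
        = 0.058890 + 0.042821 + 0.122530 + 0.014829 = 0.239070
Configurations with influenza contribute 0.057650, so
  P(influenza | fever) = 0.057650 / 0.239070 ≈ 0.2411

With the extra evidence:
Numerator (weight on configurations with influenza): 0.92*0.081 = 0.074520
The normalizing constant is 0.67*0.919 + 0.92*0.081 = 0.690250
P(influenza | fever, bacterial infection) = 0.074520/0.690250 ≈ 0.1080

Pr(influenza | fever) ≈ 0.2411; Pr(influenza | fever, bacterial infection) ≈ 0.1080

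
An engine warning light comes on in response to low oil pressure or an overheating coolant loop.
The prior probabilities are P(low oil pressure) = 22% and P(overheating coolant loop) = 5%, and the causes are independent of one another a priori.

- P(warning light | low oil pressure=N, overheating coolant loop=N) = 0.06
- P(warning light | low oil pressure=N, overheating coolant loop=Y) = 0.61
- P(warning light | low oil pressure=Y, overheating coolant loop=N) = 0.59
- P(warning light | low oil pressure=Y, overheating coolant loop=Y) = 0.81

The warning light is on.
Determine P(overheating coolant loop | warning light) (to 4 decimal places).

Numerator (weight on configurations with overheating coolant loop): 0.023790 + 0.008910 = 0.032700
Denominator P(warning light): 0.06*0.78*0.95 + 0.61*0.78*0.05 + 0.59*0.22*0.95 + 0.81*0.22*0.05 = 0.200470
P(overheating coolant loop | warning light) = 0.032700/0.200470 ≈ 0.1631

P(overheating coolant loop | warning light) ≈ 0.1631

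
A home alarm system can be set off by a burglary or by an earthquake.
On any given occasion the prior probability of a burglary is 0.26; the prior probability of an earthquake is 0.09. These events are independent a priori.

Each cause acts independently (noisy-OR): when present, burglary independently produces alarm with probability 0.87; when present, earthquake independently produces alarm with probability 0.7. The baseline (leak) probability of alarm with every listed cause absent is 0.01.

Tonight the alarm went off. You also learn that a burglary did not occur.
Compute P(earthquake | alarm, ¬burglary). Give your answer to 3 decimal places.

Under noisy-OR, P(alarm | causes) = 1 − (1−0.01)·∏(1−qᵢ) over the active causes.
P(alarm | ¬burglary) = 0.01*0.91 + 0.703*0.09 = 0.009100 + 0.063270 = 0.072370
The earthquake-present share is 0.703*0.09 = 0.063270.
So P(earthquake | alarm, ¬burglary) = 0.063270/0.072370 ≈ 0.874.

P(earthquake | alarm, ¬burglary) ≈ 0.874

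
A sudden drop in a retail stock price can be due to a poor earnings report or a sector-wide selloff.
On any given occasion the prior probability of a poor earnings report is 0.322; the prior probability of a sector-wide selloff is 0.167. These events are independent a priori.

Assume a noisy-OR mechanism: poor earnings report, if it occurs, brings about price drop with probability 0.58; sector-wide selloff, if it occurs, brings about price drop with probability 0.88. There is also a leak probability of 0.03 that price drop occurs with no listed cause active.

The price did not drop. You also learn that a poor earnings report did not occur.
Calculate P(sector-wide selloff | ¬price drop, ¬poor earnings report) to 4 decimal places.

P(sector-wide selloff | ¬price drop, ¬poor earnings report) ≈ 0.0235

Under noisy-OR, P(price drop | causes) = 1 − (1−0.03)·∏(1−qᵢ) over the active causes.
Sum P(¬price drop|·) weighted by the priors over both values of sector-wide selloff:
  P(¬price drop | ¬poor earnings report) = 0.97×0.833 + 0.1164×0.167
        = 0.808010 + 0.019439 = 0.827449
Configurations with sector-wide selloff contribute 0.019439, so
  P(sector-wide selloff | ¬price drop, ¬poor earnings report) = 0.019439 / 0.827449 ≈ 0.0235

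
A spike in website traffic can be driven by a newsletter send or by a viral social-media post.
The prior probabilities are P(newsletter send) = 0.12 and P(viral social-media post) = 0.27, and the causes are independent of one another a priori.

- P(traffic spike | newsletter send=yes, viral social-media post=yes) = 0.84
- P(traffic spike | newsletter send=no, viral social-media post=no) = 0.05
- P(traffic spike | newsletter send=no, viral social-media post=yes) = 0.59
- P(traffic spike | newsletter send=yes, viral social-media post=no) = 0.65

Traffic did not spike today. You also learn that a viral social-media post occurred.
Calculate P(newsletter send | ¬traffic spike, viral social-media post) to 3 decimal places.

P(newsletter send | ¬traffic spike, viral social-media post) ≈ 0.051

P(¬traffic spike | viral social-media post) = 0.41×0.88 + 0.16×0.12 = 0.360800 + 0.019200 = 0.380000
The newsletter send-present share is 0.16×0.12 = 0.019200.
So P(newsletter send | ¬traffic spike, viral social-media post) = 0.019200/0.380000 ≈ 0.051.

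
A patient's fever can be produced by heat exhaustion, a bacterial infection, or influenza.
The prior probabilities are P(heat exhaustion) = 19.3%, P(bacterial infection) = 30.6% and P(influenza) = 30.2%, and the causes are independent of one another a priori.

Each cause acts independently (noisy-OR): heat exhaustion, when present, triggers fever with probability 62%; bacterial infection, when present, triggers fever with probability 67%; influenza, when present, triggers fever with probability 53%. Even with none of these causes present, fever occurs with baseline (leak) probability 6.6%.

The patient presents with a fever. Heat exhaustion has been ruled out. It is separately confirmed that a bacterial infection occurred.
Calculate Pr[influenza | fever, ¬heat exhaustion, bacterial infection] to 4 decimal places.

Under noisy-OR, P(fever | causes) = 1 − (1−0.066)·∏(1−qᵢ) over the active causes.
P(fever | ¬heat exhaustion, bacterial infection) = 0.69178*0.698 + 0.855137*0.302 = 0.482862 + 0.258251 = 0.741113
Restricting to configurations with influenza present: 0.855137*0.302 = 0.258251.
P(influenza | fever, ¬heat exhaustion, bacterial infection) = 0.258251 / 0.741113 ≈ 0.3485

Pr[influenza | fever, ¬heat exhaustion, bacterial infection] ≈ 0.3485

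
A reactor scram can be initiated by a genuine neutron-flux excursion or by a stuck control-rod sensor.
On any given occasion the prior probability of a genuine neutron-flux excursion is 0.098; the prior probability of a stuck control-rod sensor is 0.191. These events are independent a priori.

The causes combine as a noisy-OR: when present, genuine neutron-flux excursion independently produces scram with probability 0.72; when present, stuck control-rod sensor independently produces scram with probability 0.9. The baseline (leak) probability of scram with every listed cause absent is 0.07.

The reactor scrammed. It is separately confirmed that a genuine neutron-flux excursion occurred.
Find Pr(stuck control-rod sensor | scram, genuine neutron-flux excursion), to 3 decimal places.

Pr(stuck control-rod sensor | scram, genuine neutron-flux excursion) ≈ 0.237

Under noisy-OR, P(scram | causes) = 1 − (1−0.07)·∏(1−qᵢ) over the active causes.
Sum P(scram|·) weighted by the priors over both values of stuck control-rod sensor:
  P(scram | genuine neutron-flux excursion) = 0.7396·0.809 + 0.97396·0.191
        = 0.598336 + 0.186026 = 0.784362
The terms with stuck control-rod sensor present sum to 0.186026, so
  P(stuck control-rod sensor | scram, genuine neutron-flux excursion) = 0.186026 / 0.784362 ≈ 0.237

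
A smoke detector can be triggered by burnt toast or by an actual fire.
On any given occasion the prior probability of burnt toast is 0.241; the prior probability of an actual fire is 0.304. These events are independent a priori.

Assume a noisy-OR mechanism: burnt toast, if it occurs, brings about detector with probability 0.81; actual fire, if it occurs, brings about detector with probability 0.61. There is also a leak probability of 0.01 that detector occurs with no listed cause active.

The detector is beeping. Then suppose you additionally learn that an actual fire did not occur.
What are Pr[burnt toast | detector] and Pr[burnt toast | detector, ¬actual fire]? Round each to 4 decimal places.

Pr[burnt toast | detector] ≈ 0.5814; Pr[burnt toast | detector, ¬actual fire] ≈ 0.9627

Under noisy-OR, P(detector | causes) = 1 − (1−0.01)·∏(1−qᵢ) over the active causes.
P(detector) = 0.01×0.759×0.696 + 0.6139×0.759×0.304 + 0.8119×0.241×0.696 + 0.926641×0.241×0.304 = 0.005283 + 0.141649 + 0.136185 + 0.067889 = 0.351006
The burnt toast-present share is 0.136185 + 0.067889 = 0.204074.
Hence the posterior is 0.204074/0.351006 ≈ 0.5814.

With the extra evidence:
For the numerator, keep only burnt toast=true terms: 0.8119×0.241 = 0.195668
Denominator P(detector | ¬actual fire): 0.01×0.759 + 0.8119×0.241 = 0.203258
Posterior = 0.195668 / 0.203258 ≈ 0.9627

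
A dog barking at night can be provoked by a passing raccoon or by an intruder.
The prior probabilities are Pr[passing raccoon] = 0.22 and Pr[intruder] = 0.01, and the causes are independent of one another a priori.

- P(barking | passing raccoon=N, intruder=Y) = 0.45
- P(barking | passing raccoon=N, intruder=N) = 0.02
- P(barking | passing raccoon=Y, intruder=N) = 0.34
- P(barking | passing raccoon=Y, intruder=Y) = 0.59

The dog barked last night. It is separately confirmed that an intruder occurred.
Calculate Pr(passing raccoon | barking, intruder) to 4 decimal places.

Pr(passing raccoon | barking, intruder) ≈ 0.2700

Enumerate both values of passing raccoon and weight by the priors:
  P(barking | intruder) = 0.45·0.78 + 0.59·0.22
        = 0.351000 + 0.129800 = 0.480800
Configurations with passing raccoon contribute 0.129800, so
  P(passing raccoon | barking, intruder) = 0.129800 / 0.480800 ≈ 0.2700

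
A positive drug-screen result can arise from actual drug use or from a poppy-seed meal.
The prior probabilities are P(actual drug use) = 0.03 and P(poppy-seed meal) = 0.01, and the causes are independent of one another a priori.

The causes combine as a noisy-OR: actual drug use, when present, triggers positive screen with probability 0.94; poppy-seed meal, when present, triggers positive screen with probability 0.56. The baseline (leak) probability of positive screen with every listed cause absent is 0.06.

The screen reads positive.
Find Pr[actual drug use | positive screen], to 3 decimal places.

Pr[actual drug use | positive screen] ≈ 0.309

Under noisy-OR, P(positive screen | causes) = 1 − (1−0.06)·∏(1−qᵢ) over the active causes.
P(positive screen) = 0.06·0.97·0.99 + 0.5864·0.97·0.01 + 0.9436·0.03·0.99 + 0.975184·0.03·0.01 = 0.057618 + 0.005688 + 0.028025 + 0.000293 = 0.091624
Restricting to configurations with actual drug use present: 0.028025 + 0.000293 = 0.028318.
P(actual drug use | positive screen) = 0.028318 / 0.091624 ≈ 0.309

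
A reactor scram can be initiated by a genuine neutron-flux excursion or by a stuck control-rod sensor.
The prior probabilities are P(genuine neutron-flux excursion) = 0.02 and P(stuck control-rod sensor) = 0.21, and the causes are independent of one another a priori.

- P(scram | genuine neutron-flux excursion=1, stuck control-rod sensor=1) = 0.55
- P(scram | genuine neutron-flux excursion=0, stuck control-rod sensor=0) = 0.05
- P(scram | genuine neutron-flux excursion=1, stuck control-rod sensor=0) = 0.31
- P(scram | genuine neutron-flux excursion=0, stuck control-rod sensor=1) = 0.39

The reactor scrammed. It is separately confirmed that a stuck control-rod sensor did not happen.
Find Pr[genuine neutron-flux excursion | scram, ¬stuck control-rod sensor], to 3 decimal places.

Pr[genuine neutron-flux excursion | scram, ¬stuck control-rod sensor] ≈ 0.112

For the numerator, keep only genuine neutron-flux excursion=true terms: 0.31*0.02 = 0.006200
Denominator P(scram | ¬stuck control-rod sensor): 0.05*0.98 + 0.31*0.02 = 0.055200
P(genuine neutron-flux excursion | scram, ¬stuck control-rod sensor) = 0.006200/0.055200 ≈ 0.112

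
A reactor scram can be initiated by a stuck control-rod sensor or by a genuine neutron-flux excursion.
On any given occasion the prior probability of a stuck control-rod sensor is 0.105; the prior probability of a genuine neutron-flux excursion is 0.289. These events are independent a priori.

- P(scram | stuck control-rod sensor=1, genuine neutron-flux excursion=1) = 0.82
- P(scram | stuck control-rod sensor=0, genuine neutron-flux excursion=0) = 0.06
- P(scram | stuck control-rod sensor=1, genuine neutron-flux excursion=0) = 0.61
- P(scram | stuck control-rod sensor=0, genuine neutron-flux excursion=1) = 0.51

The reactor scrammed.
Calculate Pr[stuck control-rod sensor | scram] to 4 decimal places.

Pr[stuck control-rod sensor | scram] ≈ 0.2928

Enumerate the 4 (stuck control-rod sensor, genuine neutron-flux excursion) configurations and weight by the priors:
  P(scram) = 0.06×0.895×0.711 + 0.51×0.895×0.289 + 0.61×0.105×0.711 + 0.82×0.105×0.289
        = 0.038181 + 0.131914 + 0.045540 + 0.024883 = 0.240518
Keeping only the stuck control-rod sensor-present terms gives 0.070423, so
  P(stuck control-rod sensor | scram) = 0.070423 / 0.240518 ≈ 0.2928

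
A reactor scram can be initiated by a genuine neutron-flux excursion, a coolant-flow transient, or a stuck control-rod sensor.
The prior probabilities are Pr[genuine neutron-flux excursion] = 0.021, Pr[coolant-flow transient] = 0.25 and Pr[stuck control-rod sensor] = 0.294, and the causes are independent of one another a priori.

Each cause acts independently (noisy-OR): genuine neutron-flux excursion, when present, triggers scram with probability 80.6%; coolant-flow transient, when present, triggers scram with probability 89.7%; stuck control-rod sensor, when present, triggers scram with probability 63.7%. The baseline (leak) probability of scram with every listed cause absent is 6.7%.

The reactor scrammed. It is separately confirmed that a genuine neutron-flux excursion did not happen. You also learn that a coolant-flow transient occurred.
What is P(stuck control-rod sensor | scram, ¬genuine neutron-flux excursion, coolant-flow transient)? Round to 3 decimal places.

Under noisy-OR, P(scram | causes) = 1 − (1−0.067)·∏(1−qᵢ) over the active causes.
Weight on stuck control-rod sensor=true, given the evidence: 0.965116·0.294 = 0.283744
Normalizer over all consistent configurations: 0.903901·0.706 + 0.965116·0.294 = 0.921898
Posterior = 0.283744 / 0.921898 ≈ 0.308

P(stuck control-rod sensor | scram, ¬genuine neutron-flux excursion, coolant-flow transient) ≈ 0.308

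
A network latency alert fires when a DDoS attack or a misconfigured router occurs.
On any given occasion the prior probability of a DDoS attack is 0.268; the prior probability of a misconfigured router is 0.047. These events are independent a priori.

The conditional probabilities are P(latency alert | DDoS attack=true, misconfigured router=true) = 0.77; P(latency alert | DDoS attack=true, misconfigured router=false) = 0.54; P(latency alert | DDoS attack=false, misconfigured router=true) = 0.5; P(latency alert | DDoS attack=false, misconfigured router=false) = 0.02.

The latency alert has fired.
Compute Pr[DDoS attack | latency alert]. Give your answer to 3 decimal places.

Pr[DDoS attack | latency alert] ≈ 0.826

By total probability over the 4 (DDoS attack, misconfigured router) configurations:
  P(latency alert) = 0.02·0.732·0.953 + 0.5·0.732·0.047 + 0.54·0.268·0.953 + 0.77·0.268·0.047
        = 0.013952 + 0.017202 + 0.137918 + 0.009699 = 0.178771
Configurations with DDoS attack contribute 0.147617, so
  P(DDoS attack | latency alert) = 0.147617 / 0.178771 ≈ 0.826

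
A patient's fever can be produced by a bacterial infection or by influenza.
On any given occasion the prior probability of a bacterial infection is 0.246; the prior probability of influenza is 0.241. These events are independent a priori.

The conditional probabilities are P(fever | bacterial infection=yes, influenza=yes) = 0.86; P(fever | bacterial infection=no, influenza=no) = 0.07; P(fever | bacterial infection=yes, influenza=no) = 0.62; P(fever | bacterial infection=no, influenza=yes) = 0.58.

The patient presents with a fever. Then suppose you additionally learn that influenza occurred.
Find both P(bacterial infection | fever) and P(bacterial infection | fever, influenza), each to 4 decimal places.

P(bacterial infection | fever) ≈ 0.5341; P(bacterial infection | fever, influenza) ≈ 0.3260

For the numerator, keep only bacterial infection=true terms: 0.115763 + 0.050986 = 0.166749
Normalizer over all consistent configurations: 0.07×0.754×0.759 + 0.58×0.754×0.241 + 0.62×0.246×0.759 + 0.86×0.246×0.241 = 0.312203
P(bacterial infection | fever) = 0.166749/0.312203 ≈ 0.5341

Now condition on the additional information:
P(fever | influenza) = 0.58×0.754 + 0.86×0.246 = 0.437320 + 0.211560 = 0.648880
Restricting to configurations with bacterial infection present: 0.86×0.246 = 0.211560.
P(bacterial infection | fever, influenza) = 0.211560 / 0.648880 ≈ 0.3260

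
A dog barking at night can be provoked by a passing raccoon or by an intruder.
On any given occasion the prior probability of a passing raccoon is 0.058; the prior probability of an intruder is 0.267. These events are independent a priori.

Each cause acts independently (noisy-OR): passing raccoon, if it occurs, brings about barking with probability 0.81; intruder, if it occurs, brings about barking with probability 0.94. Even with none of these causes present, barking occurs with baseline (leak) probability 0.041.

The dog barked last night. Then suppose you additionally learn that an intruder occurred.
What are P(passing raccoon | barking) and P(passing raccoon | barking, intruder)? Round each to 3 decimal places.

P(passing raccoon | barking) ≈ 0.159; P(passing raccoon | barking, intruder) ≈ 0.061

Under noisy-OR, P(barking | causes) = 1 − (1−0.041)·∏(1−qᵢ) over the active causes.
By total probability over the 4 (passing raccoon, intruder) configurations:
  P(barking) = 0.041×0.942×0.733 + 0.94246×0.942×0.267 + 0.81779×0.058×0.733 + 0.989067×0.058×0.267
        = 0.028310 + 0.237042 + 0.034768 + 0.015317 = 0.315437
Configurations with passing raccoon contribute 0.050085, so
  P(passing raccoon | barking) = 0.050085 / 0.315437 ≈ 0.159

Now condition on the additional information:
Sum P(barking|·) weighted by the priors over both values of passing raccoon:
  P(barking | intruder) = 0.94246·0.942 + 0.989067·0.058
        = 0.887797 + 0.057366 = 0.945163
Keeping only the passing raccoon-present terms gives 0.057366, so
  P(passing raccoon | barking, intruder) = 0.057366 / 0.945163 ≈ 0.061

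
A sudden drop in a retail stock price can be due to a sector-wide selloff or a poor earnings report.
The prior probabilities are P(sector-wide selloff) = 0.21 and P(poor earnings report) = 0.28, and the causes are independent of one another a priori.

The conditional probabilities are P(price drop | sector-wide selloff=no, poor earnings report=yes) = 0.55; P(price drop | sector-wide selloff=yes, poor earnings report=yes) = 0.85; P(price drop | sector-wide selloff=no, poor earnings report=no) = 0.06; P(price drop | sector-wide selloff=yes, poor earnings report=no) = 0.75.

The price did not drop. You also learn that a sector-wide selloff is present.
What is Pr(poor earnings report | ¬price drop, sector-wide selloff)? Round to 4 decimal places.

Pr(poor earnings report | ¬price drop, sector-wide selloff) ≈ 0.1892

For the numerator, keep only poor earnings report=true terms: 0.15·0.28 = 0.042000
The normalizing constant is 0.25·0.72 + 0.15·0.28 = 0.222000
Posterior = 0.042000 / 0.222000 ≈ 0.1892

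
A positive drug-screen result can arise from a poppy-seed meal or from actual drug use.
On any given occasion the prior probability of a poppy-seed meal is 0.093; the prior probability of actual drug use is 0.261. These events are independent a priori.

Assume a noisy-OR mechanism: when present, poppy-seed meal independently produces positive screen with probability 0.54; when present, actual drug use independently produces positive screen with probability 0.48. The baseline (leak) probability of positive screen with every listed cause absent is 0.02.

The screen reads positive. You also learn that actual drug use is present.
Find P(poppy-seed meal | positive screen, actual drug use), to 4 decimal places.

Under noisy-OR, P(positive screen | causes) = 1 − (1−0.02)·∏(1−qᵢ) over the active causes.
For the numerator, keep only poppy-seed meal=true terms: 0.765584*0.093 = 0.071199
Normalizer over all consistent configurations: 0.4904*0.907 + 0.765584*0.093 = 0.515992
P(poppy-seed meal | positive screen, actual drug use) = 0.071199/0.515992 ≈ 0.1380

P(poppy-seed meal | positive screen, actual drug use) ≈ 0.1380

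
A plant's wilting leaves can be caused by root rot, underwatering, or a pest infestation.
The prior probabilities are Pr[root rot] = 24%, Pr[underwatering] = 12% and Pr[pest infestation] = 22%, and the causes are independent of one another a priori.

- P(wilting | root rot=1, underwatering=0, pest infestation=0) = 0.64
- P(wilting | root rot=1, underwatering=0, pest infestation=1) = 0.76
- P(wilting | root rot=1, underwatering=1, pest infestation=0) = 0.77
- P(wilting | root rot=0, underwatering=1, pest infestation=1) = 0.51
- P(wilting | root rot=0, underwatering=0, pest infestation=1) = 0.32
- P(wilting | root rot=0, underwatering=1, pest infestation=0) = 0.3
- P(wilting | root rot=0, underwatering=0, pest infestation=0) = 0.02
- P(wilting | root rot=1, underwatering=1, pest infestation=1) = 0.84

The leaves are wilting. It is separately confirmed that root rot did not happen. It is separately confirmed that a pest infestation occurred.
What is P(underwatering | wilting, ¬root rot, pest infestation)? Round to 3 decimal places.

P(underwatering | wilting, ¬root rot, pest infestation) ≈ 0.179

Weight on underwatering=true, given the evidence: 0.51×0.12 = 0.061200
Normalizer over all consistent configurations: 0.32×0.88 + 0.51×0.12 = 0.342800
Posterior = 0.061200 / 0.342800 ≈ 0.179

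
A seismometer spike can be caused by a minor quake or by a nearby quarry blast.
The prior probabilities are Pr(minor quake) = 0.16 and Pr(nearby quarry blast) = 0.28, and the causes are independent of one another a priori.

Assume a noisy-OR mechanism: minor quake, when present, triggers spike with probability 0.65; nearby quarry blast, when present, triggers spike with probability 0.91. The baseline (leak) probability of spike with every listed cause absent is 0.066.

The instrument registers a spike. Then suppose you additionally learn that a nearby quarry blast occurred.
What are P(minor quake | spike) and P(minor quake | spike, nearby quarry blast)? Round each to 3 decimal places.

Under noisy-OR, P(spike | causes) = 1 − (1−0.066)·∏(1−qᵢ) over the active causes.
Weight on minor quake=true, given the evidence: 0.077541 + 0.043482 = 0.121023
Normalizer over all consistent configurations: 0.066*0.84*0.72 + 0.91594*0.84*0.28 + 0.6731*0.16*0.72 + 0.970579*0.16*0.28 = 0.376369
P(minor quake | spike) = 0.121023/0.376369 ≈ 0.322

Now condition on the additional information:
Enumerate both values of minor quake and weight by the priors:
  P(spike | nearby quarry blast) = 0.91594*0.84 + 0.970579*0.16
        = 0.769390 + 0.155293 = 0.924683
Keeping only the minor quake-present terms gives 0.155293, so
  P(minor quake | spike, nearby quarry blast) = 0.155293 / 0.924683 ≈ 0.168
— nearby quarry blast explains away the evidence for minor quake.

P(minor quake | spike) ≈ 0.322; P(minor quake | spike, nearby quarry blast) ≈ 0.168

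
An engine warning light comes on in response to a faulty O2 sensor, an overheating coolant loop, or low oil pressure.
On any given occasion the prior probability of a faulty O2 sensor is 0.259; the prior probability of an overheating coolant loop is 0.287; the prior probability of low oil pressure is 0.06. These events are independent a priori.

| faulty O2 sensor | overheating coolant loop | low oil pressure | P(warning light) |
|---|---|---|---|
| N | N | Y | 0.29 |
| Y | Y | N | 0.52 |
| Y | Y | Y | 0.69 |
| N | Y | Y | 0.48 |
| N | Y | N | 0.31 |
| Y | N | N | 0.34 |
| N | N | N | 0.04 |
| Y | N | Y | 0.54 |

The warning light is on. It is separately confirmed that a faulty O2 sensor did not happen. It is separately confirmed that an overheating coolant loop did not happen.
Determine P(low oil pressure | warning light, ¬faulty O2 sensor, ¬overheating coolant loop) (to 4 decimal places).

P(low oil pressure | warning light, ¬faulty O2 sensor, ¬overheating coolant loop) ≈ 0.3164

Enumerate both values of low oil pressure and weight by the priors:
  P(warning light | ¬faulty O2 sensor, ¬overheating coolant loop) = 0.04·0.94 + 0.29·0.06
        = 0.037600 + 0.017400 = 0.055000
Configurations with low oil pressure contribute 0.017400, so
  P(low oil pressure | warning light, ¬faulty O2 sensor, ¬overheating coolant loop) = 0.017400 / 0.055000 ≈ 0.3164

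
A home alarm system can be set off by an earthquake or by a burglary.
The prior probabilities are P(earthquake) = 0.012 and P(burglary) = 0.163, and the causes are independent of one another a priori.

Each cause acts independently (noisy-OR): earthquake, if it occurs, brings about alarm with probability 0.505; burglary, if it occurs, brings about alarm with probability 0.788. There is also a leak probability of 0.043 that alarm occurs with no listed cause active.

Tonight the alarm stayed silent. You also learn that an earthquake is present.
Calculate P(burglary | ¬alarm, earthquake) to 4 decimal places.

P(burglary | ¬alarm, earthquake) ≈ 0.0396

Under noisy-OR, P(alarm | causes) = 1 − (1−0.043)·∏(1−qᵢ) over the active causes.
P(¬alarm | earthquake) = 0.473715·0.837 + 0.100428·0.163 = 0.396499 + 0.016370 = 0.412869
Of this, 0.016370 comes from 0.100428·0.163 (the burglary=true cases).
Hence the posterior is 0.016370/0.412869 ≈ 0.0396.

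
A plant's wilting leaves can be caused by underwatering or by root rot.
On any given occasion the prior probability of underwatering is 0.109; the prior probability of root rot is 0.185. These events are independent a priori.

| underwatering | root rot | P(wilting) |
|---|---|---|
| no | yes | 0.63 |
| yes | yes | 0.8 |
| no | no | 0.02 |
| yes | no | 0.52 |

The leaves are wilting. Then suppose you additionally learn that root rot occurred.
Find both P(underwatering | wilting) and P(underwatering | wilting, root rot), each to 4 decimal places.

P(underwatering | wilting) ≈ 0.3449; P(underwatering | wilting, root rot) ≈ 0.1345

Numerator (weight on configurations with underwatering): 0.046194 + 0.016132 = 0.062326
Denominator P(wilting): 0.02·0.891·0.815 + 0.63·0.891·0.185 + 0.52·0.109·0.815 + 0.8·0.109·0.185 = 0.180695
Posterior = 0.062326 / 0.180695 ≈ 0.3449

Now condition on the additional information:
P(wilting | root rot) = 0.63*0.891 + 0.8*0.109 = 0.561330 + 0.087200 = 0.648530
Of this, 0.087200 comes from 0.8*0.109 (the underwatering=true cases).
Hence the posterior is 0.087200/0.648530 ≈ 0.1345.
The drop from 0.3449 to 0.1345 is the explaining-away (discounting) effect.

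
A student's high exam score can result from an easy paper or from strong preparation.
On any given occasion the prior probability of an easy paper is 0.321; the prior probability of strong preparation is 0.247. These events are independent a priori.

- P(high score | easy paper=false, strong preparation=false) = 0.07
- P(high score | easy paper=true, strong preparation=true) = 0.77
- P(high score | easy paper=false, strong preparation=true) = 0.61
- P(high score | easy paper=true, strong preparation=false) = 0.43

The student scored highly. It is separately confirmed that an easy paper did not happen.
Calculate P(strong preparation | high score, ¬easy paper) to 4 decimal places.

P(high score | ¬easy paper) = 0.07*0.753 + 0.61*0.247 = 0.052710 + 0.150670 = 0.203380
Restricting to configurations with strong preparation present: 0.61*0.247 = 0.150670.
Hence the posterior is 0.150670/0.203380 ≈ 0.7408.

P(strong preparation | high score, ¬easy paper) ≈ 0.7408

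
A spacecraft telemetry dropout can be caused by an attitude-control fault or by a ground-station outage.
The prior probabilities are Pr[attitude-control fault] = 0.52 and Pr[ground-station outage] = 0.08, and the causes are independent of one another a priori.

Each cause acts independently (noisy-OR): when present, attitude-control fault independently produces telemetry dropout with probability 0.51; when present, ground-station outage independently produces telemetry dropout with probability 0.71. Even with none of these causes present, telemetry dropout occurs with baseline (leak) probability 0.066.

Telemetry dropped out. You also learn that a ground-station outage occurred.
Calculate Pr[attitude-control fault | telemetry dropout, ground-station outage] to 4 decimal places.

Under noisy-OR, P(telemetry dropout | causes) = 1 − (1−0.066)·∏(1−qᵢ) over the active causes.
Numerator (weight on configurations with attitude-control fault): 0.867279*0.52 = 0.450985
Normalizer over all consistent configurations: 0.72914*0.48 + 0.867279*0.52 = 0.800972
P(attitude-control fault | telemetry dropout, ground-station outage) = 0.450985/0.800972 ≈ 0.5630

Pr[attitude-control fault | telemetry dropout, ground-station outage] ≈ 0.5630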